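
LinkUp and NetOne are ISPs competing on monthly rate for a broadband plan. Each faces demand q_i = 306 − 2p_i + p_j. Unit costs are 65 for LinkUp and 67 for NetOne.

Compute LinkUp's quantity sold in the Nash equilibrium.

161.2

LinkUp's profit: π = (p_{LinkUp} − 65)(306 − 2p_{LinkUp} + p_{NetOne}).
∂π/∂p_{LinkUp} = 436 − 4p_{LinkUp} + p_{NetOne} = 0 ⇒ p_{LinkUp} = 109 + 0.25p_{NetOne}.
Similarly p_{NetOne} = 110 + 0.25p_{LinkUp}.
Plugging p_{NetOne} into LinkUp's best response: p_{LinkUp} = 109 + 0.25(110 + 0.25p_{LinkUp}) ⇒ 0.9375p_{LinkUp} = 136.5, so p_{LinkUp} = 145.6.
Then p_{NetOne} = 110 + 0.25·145.6 = 146.4.
q_{LinkUp} = 306 − 2·145.6 + 146.4 = 161.2.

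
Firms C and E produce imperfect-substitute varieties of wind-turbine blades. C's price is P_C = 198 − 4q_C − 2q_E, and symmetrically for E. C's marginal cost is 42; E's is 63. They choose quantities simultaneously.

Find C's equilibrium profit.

Firm C's profit: π = q_C(198 − 4q_C − 2q_E) − 42q_C.
∂π/∂q_C = 156 − 8q_C − 2q_E = 0 ⇒ q_C = 19.5 − 0.25q_E.
Similarly q_E = 16.875 − 0.25q_C.
Substituting the second reaction function into the first: q_C = 19.5 − 0.25(16.875 − 0.25q_C), which gives 0.9375q_C = 489/32 ⇒ q_C = 16.3.
Then q_E = 16.875 − 0.25·16.3 = 12.8.
P_C = 198 − 4·16.3 − 2·12.8 = 107.2.
Profit = (107.2 − 42)·16.3 = 1062.76.

1062.76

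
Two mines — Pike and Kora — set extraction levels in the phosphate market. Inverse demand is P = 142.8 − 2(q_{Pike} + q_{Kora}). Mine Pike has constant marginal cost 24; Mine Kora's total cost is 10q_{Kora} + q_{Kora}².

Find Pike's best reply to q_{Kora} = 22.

Mine Pike's profit: π = q_{Pike}(142.8 − 2(q_{Pike} + q_{Kora})) − 24q_{Pike}.
∂π/∂q_{Pike} = 118.8 − 4q_{Pike} − 2q_{Kora} = 0, so q_{Pike} = 29.7 − 0.5q_{Kora}.
At q_{Kora} = 22: q_{Pike} = 29.7 − 0.5·22 = 18.7.

18.7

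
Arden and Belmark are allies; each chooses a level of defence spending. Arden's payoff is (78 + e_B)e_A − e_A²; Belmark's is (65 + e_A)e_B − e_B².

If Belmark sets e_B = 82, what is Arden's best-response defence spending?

80

Expanding Arden's payoff: 78e_A + e_Be_A − e_A².
∂π/∂e_A = 78 + e_B − 2e_A = 0, so e_A = 39 + 0.5e_B.
At e_B = 82: e_A = 39 + 0.5·82 = 80.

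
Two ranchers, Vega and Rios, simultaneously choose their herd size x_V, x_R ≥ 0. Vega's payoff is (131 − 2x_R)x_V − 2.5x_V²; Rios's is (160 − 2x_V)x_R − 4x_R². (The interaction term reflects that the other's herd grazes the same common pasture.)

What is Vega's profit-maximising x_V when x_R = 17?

Expanding Vega's payoff: 131x_V − 2x_Rx_V − 2.5x_V².
∂π/∂x_V = 131 − 2x_R − 5x_V = 0, so x_V = 26.2 − 0.4x_R.
At x_R = 17: x_V = 26.2 − 0.4·17 = 19.4.

19.4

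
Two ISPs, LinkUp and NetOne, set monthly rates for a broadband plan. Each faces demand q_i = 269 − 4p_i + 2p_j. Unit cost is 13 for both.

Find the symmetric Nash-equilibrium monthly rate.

LinkUp's profit: π = (p_{LinkUp} − 13)(269 − 4p_{LinkUp} + 2p_{NetOne}).
∂π/∂p_{LinkUp} = 321 − 8p_{LinkUp} + 2p_{NetOne} = 0 ⇒ p_{LinkUp} = 40.125 + 0.25p_{NetOne}.
The game is symmetric, so in equilibrium p_{NetOne} = p_{LinkUp}: the reaction function gives 0.75p_{LinkUp} = 40.125, hence p_{LinkUp} = 53.5.

53.5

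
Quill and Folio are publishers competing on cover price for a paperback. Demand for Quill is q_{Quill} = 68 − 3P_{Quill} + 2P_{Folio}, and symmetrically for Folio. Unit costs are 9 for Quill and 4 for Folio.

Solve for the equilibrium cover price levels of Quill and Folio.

Quill's profit: π = (P_{Quill} − 9)(68 − 3P_{Quill} + 2P_{Folio}).
∂π/∂P_{Quill} = 95 − 6P_{Quill} + 2P_{Folio} = 0 ⇒ P_{Quill} = 95/6 + (1/3)P_{Folio}.
Similarly P_{Folio} = 40/3 + (1/3)P_{Quill}.
Substituting the second reaction function into the first: P_{Quill} = 95/6 + (1/3)(40/3 + (1/3)P_{Quill}), which gives (8/9)P_{Quill} = 365/18 ⇒ P_{Quill} = 22.8125.
Then P_{Folio} = 40/3 + (1/3)·22.8125 = 20.9375.

22.8125, 20.9375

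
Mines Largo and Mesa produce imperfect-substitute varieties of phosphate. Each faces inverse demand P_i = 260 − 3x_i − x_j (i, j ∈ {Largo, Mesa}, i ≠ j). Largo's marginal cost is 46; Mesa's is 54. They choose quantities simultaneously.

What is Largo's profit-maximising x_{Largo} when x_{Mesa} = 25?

31.5

Mine Largo's profit: π = x_{Largo}(260 − 3x_{Largo} − x_{Mesa}) − 46x_{Largo}.
∂π/∂x_{Largo} = 214 − 6x_{Largo} − x_{Mesa} = 0 ⇒ x_{Largo} = 107/3 − (1/6)x_{Mesa}.
At x_{Mesa} = 25: x_{Largo} = 107/3 − (1/6)·25 = 31.5.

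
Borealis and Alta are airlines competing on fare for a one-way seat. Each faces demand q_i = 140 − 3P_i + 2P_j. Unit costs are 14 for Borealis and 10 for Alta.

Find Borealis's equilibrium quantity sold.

Borealis's profit: π = (P_{Borealis} − 14)(140 − 3P_{Borealis} + 2P_{Alta}).
∂π/∂P_{Borealis} = 182 − 6P_{Borealis} + 2P_{Alta} = 0 ⇒ P_{Borealis} = 91/3 + (1/3)P_{Alta}.
Similarly P_{Alta} = 85/3 + (1/3)P_{Borealis}.
Plugging P_{Alta} into Borealis's best response: P_{Borealis} = 91/3 + (1/3)(85/3 + (1/3)P_{Borealis}) ⇒ (8/9)P_{Borealis} = 358/9, so P_{Borealis} = 44.75.
Then P_{Alta} = 85/3 + (1/3)·44.75 = 43.25.
q_{Borealis} = 140 − 3·44.75 + 2·43.25 = 92.25.

92.25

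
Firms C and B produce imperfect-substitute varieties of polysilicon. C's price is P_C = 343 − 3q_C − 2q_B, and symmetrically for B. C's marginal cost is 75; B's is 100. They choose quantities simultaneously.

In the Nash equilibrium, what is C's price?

180.1875

Firm C's profit: π = q_C(343 − 3q_C − 2q_B) − 75q_C.
∂π/∂q_C = 268 − 6q_C − 2q_B = 0 ⇒ q_C = 134/3 − (1/3)q_B.
Similarly q_B = 40.5 − (1/3)q_C.
Solving the two reaction functions simultaneously: (1 − (−1/3)(−1/3))q_C = 134/3 − (1/3)·40.5, so (8/9)q_C = 187/6 and q_C = 35.0625.
Then q_B = 40.5 − (1/3)·35.0625 = 28.8125.
P_C = 343 − 3·35.0625 − 2·28.8125 = 180.1875.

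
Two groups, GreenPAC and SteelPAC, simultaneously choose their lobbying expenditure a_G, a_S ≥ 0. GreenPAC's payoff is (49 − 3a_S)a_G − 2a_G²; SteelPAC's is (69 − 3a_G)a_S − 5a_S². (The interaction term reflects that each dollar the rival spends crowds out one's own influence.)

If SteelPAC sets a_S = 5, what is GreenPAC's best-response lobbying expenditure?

8.5

Expanding GreenPAC's payoff: 49a_G − 3a_Sa_G − 2a_G².
∂π/∂a_G = 49 − 3a_S − 4a_G = 0, so a_G = 12.25 − 0.75a_S.
At a_S = 5: a_G = 12.25 − 0.75·5 = 8.5.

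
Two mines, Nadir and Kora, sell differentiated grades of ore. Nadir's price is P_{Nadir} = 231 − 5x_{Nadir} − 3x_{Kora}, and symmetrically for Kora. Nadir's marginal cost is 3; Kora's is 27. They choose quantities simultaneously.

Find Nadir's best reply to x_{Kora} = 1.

22.5

Mine Nadir's profit: π = x_{Nadir}(231 − 5x_{Nadir} − 3x_{Kora}) − 3x_{Nadir}.
∂π/∂x_{Nadir} = 228 − 10x_{Nadir} − 3x_{Kora} = 0 ⇒ x_{Nadir} = 22.8 − 0.3x_{Kora}.
At x_{Kora} = 1: x_{Nadir} = 22.8 − 0.3·1 = 22.5.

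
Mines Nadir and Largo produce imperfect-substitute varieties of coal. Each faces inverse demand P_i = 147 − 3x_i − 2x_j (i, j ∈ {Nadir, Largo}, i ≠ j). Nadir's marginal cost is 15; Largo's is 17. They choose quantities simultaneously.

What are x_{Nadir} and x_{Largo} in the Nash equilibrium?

Mine Nadir's profit: π = x_{Nadir}(147 − 3x_{Nadir} − 2x_{Largo}) − 15x_{Nadir}.
∂π/∂x_{Nadir} = 132 − 6x_{Nadir} − 2x_{Largo} = 0 ⇒ x_{Nadir} = 22 − (1/3)x_{Largo}.
Similarly x_{Largo} = 65/3 − (1/3)x_{Nadir}.
Substituting the second reaction function into the first: x_{Nadir} = 22 − (1/3)(65/3 − (1/3)x_{Nadir}), which gives (8/9)x_{Nadir} = 133/9 ⇒ x_{Nadir} = 16.625.
Then x_{Largo} = 65/3 − (1/3)·16.625 = 16.125.

16.625, 16.125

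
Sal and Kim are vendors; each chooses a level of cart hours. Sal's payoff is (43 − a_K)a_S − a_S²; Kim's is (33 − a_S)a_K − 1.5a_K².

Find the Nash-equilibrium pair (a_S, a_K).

Expanding Sal's payoff: 43a_S − a_Ka_S − a_S².
∂π/∂a_S = 43 − a_K − 2a_S = 0, so a_S = 21.5 − 0.5a_K.
Likewise for Kim: a_K = 11 − (1/3)a_S.
Solving the two reaction functions simultaneously: (1 − (−0.5)(−1/3))a_S = 21.5 − 0.5·11, so (5/6)a_S = 16 and a_S = 19.2.
Then a_K = 11 − (1/3)·19.2 = 4.6.

19.2, 4.6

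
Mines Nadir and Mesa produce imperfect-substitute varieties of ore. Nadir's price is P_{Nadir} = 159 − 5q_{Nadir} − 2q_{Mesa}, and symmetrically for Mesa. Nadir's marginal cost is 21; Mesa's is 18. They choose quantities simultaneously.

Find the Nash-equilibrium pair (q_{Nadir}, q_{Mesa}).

Mine Nadir's profit: π = q_{Nadir}(159 − 5q_{Nadir} − 2q_{Mesa}) − 21q_{Nadir}.
∂π/∂q_{Nadir} = 138 − 10q_{Nadir} − 2q_{Mesa} = 0 ⇒ q_{Nadir} = 13.8 − 0.2q_{Mesa}.
Similarly q_{Mesa} = 14.1 − 0.2q_{Nadir}.
Plugging q_{Mesa} into Nadir's best response: q_{Nadir} = 13.8 − 0.2(14.1 − 0.2q_{Nadir}) ⇒ 0.96q_{Nadir} = 10.98, so q_{Nadir} = 11.4375.
Then q_{Mesa} = 14.1 − 0.2·11.4375 = 11.8125.

11.4375, 11.8125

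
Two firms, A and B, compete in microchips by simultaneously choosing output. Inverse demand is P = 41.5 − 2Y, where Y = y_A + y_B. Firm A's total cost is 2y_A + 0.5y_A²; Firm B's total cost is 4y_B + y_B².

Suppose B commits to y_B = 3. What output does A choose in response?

6.7

Firm A's profit: π = y_A(41.5 − 2(y_A + y_B)) − 2y_A − 0.5y_A².
∂π/∂y_A = 39.5 − 5y_A − 2y_B = 0, so y_A = 7.9 − 0.4y_B.
At y_B = 3: y_A = 7.9 − 0.4·3 = 6.7.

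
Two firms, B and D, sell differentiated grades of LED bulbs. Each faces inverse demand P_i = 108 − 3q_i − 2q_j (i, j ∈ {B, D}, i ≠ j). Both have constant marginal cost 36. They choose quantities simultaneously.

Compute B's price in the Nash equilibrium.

Firm B's profit: π = q_B(108 − 3q_B − 2q_D) − 36q_B.
∂π/∂q_B = 72 − 6q_B − 2q_D = 0 ⇒ q_B = 12 − (1/3)q_D.
Setting q_B = q_D in the reaction function: q_B = 12 − (1/3)q_B, so q_B = 12 / (4/3) = 9.
P_B = 108 − 3·9 − 2·9 = 63.

63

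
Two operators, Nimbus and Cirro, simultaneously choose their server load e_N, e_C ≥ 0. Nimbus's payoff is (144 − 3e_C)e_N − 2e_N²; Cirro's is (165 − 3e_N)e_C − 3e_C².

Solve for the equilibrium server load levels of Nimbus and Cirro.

Expanding Nimbus's payoff: 144e_N − 3e_Ce_N − 2e_N².
∂π/∂e_N = 144 − 3e_C − 4e_N = 0, so e_N = 36 − 0.75e_C.
Likewise for Cirro: e_C = 27.5 − 0.5e_N.
Solving the two reaction functions simultaneously: (1 − (−0.75)(−0.5))e_N = 36 − 0.75·27.5, so 0.625e_N = 15.375 and e_N = 24.6.
Then e_C = 27.5 − 0.5·24.6 = 15.2.

24.6, 15.2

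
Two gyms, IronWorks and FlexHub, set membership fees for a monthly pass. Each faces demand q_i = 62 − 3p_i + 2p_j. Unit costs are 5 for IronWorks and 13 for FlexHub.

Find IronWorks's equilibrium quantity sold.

IronWorks's profit: π = (p_{IronWorks} − 5)(62 − 3p_{IronWorks} + 2p_{FlexHub}).
∂π/∂p_{IronWorks} = 77 − 6p_{IronWorks} + 2p_{FlexHub} = 0 ⇒ p_{IronWorks} = 77/6 + (1/3)p_{FlexHub}.
Similarly p_{FlexHub} = 101/6 + (1/3)p_{IronWorks}.
Substituting the second reaction function into the first: p_{IronWorks} = 77/6 + (1/3)(101/6 + (1/3)p_{IronWorks}), which gives (8/9)p_{IronWorks} = 166/9 ⇒ p_{IronWorks} = 20.75.
Then p_{FlexHub} = 101/6 + (1/3)·20.75 = 23.75.
q_{IronWorks} = 62 − 3·20.75 + 2·23.75 = 47.25.

47.25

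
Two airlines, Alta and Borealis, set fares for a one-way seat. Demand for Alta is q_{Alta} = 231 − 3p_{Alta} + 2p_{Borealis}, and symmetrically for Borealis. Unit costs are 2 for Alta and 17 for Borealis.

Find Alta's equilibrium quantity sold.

180.1875

Alta's profit: π = (p_{Alta} − 2)(231 − 3p_{Alta} + 2p_{Borealis}).
∂π/∂p_{Alta} = 237 − 6p_{Alta} + 2p_{Borealis} = 0 ⇒ p_{Alta} = 39.5 + (1/3)p_{Borealis}.
Similarly p_{Borealis} = 47 + (1/3)p_{Alta}.
Solving the two reaction functions simultaneously: (1 − (1/3)(1/3))p_{Alta} = 39.5 + (1/3)·47, so (8/9)p_{Alta} = 331/6 and p_{Alta} = 62.0625.
Then p_{Borealis} = 47 + (1/3)·62.0625 = 67.6875.
q_{Alta} = 231 − 3·62.0625 + 2·67.6875 = 180.1875.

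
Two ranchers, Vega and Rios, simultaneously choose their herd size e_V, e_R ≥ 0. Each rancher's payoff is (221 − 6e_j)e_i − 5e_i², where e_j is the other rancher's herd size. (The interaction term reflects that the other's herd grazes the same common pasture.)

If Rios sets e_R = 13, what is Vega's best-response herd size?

Vega's payoff is (221 − 6e_R)e_V − 5e_V².
∂π/∂e_V = 221 − 6e_R − 10e_V = 0, so e_V = 22.1 − 0.6e_R.
At e_R = 13: e_V = 22.1 − 0.6·13 = 14.3.

14.3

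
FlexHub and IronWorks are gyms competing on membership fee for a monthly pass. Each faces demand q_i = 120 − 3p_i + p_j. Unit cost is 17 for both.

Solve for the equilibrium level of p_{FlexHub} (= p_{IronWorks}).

34.2

FlexHub's profit: π = (p_{FlexHub} − 17)(120 − 3p_{FlexHub} + p_{IronWorks}).
∂π/∂p_{FlexHub} = 171 − 6p_{FlexHub} + p_{IronWorks} = 0 ⇒ p_{FlexHub} = 28.5 + (1/6)p_{IronWorks}.
The game is symmetric, so in equilibrium p_{IronWorks} = p_{FlexHub}: the reaction function gives (5/6)p_{FlexHub} = 28.5, hence p_{FlexHub} = 34.2.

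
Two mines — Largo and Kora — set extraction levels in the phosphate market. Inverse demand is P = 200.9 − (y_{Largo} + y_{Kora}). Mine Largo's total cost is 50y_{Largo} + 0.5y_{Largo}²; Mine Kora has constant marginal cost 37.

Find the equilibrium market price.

105.16

Mine Largo's profit: π = y_{Largo}(200.9 − (y_{Largo} + y_{Kora})) − 50y_{Largo} − 0.5y_{Largo}².
∂π/∂y_{Largo} = 150.9 − 3y_{Largo} − y_{Kora} = 0, so y_{Largo} = 50.3 − (1/3)y_{Kora}.
For Kora: ∂π/∂y_{Kora} = 163.9 − 2y_{Kora} − y_{Largo} = 0 ⇒ y_{Kora} = 81.95 − 0.5y_{Largo}.
Solving the two reaction functions simultaneously: (1 − (−1/3)(−0.5))y_{Largo} = 50.3 − (1/3)·81.95, so (5/6)y_{Largo} = 1379/60 and y_{Largo} = 27.58.
Then y_{Kora} = 81.95 − 0.5·27.58 = 68.16.
Equilibrium price: P = 200.9 − 95.74 = 105.16.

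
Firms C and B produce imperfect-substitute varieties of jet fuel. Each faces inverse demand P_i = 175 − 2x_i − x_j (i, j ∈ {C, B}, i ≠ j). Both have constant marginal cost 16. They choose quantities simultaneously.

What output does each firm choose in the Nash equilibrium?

31.8

Firm C's profit: π = x_C(175 − 2x_C − x_B) − 16x_C.
∂π/∂x_C = 159 − 4x_C − x_B = 0 ⇒ x_C = 39.75 − 0.25x_B.
By symmetry x_B = x_C; substituting into the reaction function, 1.25x_C = 39.75 and x_C = 31.8.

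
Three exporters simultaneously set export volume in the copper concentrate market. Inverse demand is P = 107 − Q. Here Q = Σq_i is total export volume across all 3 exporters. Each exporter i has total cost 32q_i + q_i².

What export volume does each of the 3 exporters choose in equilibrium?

12.5

A representative exporter's profit is π_i = q_i(107 − Q) − 32q_i − q_i², with Q = q_i + Σ_{j≠i} q_j.
First-order condition: 75 − 4q_i − Σ_{j≠i} q_j = 0.
With identical exporters, set every q_j = q: then 75 − 4q − 2q = 0, i.e. q = 75/6 = 12.5.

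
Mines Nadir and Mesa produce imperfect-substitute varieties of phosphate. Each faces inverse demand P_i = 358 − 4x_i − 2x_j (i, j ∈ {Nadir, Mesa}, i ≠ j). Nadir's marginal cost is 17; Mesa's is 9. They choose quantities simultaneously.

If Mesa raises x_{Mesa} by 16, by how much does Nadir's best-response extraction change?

-4

Mine Nadir's profit: π = x_{Nadir}(358 − 4x_{Nadir} − 2x_{Mesa}) − 17x_{Nadir}.
∂π/∂x_{Nadir} = 341 − 8x_{Nadir} − 2x_{Mesa} = 0 ⇒ x_{Nadir} = 42.625 − 0.25x_{Mesa}.
The reaction-function slope is −0.25, so a 16-unit rise in x_{Mesa} moves x_{Nadir} by −0.25 × 16 = −4. Nadir's best response falls — the actions are strategic substitutes.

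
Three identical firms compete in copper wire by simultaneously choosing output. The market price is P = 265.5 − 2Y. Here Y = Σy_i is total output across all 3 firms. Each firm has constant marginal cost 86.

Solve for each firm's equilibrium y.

A representative firm's profit is π_i = y_i(265.5 − 2Y) − 86y_i, with Y = y_i + Σ_{j≠i} y_j.
First-order condition: 179.5 − 4y_i − 2Σ_{j≠i} y_j = 0.
In a symmetric equilibrium every firm chooses the same y, so Σ_{j≠i} y_j = 2y. The condition becomes 179.5 − 8y = 0, giving y = 179.5/8 = 22.4375.

22.4375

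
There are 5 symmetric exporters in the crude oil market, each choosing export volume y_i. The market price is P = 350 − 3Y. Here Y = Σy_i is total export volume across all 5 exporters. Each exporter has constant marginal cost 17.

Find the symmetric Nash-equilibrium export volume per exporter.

A representative exporter's profit is π_i = y_i(350 − 3Y) − 17y_i, with Y = y_i + Σ_{j≠i} y_j.
First-order condition: 333 − 6y_i − 3Σ_{j≠i} y_j = 0.
Imposing symmetry (y_j = y for all j) turns Σ_{j≠i} y_j into 4y, so 333 = 18y and y = 18.5.

18.5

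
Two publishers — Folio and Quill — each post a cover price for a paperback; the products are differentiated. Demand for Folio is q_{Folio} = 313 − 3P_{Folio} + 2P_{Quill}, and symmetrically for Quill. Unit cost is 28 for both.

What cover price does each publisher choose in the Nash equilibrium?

99.25

Folio's profit: π = (P_{Folio} − 28)(313 − 3P_{Folio} + 2P_{Quill}).
∂π/∂P_{Folio} = 397 − 6P_{Folio} + 2P_{Quill} = 0 ⇒ P_{Folio} = 397/6 + (1/3)P_{Quill}.
By symmetry P_{Quill} = P_{Folio}; substituting into the reaction function, (2/3)P_{Folio} = 397/6 and P_{Folio} = 99.25.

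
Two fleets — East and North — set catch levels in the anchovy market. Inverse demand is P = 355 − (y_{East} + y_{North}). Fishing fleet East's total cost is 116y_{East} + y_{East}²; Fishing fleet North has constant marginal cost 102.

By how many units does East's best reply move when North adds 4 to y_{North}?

Fishing fleet East's profit: π = y_{East}(355 − (y_{East} + y_{North})) − 116y_{East} − y_{East}².
∂π/∂y_{East} = 239 − 4y_{East} − y_{North} = 0, so y_{East} = 59.75 − 0.25y_{North}.
The reaction-function slope is −0.25, so a 4-unit rise in y_{North} moves y_{East} by −0.25 × 4 = −1. East's best response falls — the actions are strategic substitutes.

-1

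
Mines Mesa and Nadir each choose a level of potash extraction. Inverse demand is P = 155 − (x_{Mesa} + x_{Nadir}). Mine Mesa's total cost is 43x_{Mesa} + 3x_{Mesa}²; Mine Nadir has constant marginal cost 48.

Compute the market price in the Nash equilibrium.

Mine Mesa's profit: π = x_{Mesa}(155 − (x_{Mesa} + x_{Nadir})) − 43x_{Mesa} − 3x_{Mesa}².
∂π/∂x_{Mesa} = 112 − 8x_{Mesa} − x_{Nadir} = 0, so x_{Mesa} = 14 − 0.125x_{Nadir}.
For Nadir: ∂π/∂x_{Nadir} = 107 − 2x_{Nadir} − x_{Mesa} = 0 ⇒ x_{Nadir} = 53.5 − 0.5x_{Mesa}.
Substituting the second reaction function into the first: x_{Mesa} = 14 − 0.125(53.5 − 0.5x_{Mesa}), which gives 0.9375x_{Mesa} = 7.3125 ⇒ x_{Mesa} = 7.8.
Then x_{Nadir} = 53.5 − 0.5·7.8 = 49.6.
Equilibrium price: P = 155 − 57.4 = 97.6.

97.6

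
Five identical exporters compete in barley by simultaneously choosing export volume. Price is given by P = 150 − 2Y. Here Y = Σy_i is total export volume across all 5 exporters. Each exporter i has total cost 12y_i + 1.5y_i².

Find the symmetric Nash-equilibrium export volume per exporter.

9.2

A representative exporter's profit is π_i = y_i(150 − 2Y) − 12y_i − 1.5y_i², with Y = y_i + Σ_{j≠i} y_j.
First-order condition: 138 − 7y_i − 2Σ_{j≠i} y_j = 0.
In a symmetric equilibrium every exporter chooses the same y, so Σ_{j≠i} y_j = 4y. The condition becomes 138 − 15y = 0, giving y = 138/15 = 9.2.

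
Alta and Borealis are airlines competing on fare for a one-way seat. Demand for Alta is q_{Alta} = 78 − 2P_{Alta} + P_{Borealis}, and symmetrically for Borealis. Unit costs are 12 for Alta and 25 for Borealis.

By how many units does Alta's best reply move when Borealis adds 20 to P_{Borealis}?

5

Alta's profit: π = (P_{Alta} − 12)(78 − 2P_{Alta} + P_{Borealis}).
∂π/∂P_{Alta} = 102 − 4P_{Alta} + P_{Borealis} = 0 ⇒ P_{Alta} = 25.5 + 0.25P_{Borealis}.
The reaction-function slope is 0.25, so a 20-unit rise in P_{Borealis} moves P_{Alta} by 0.25 × 20 = 5. Alta's best response rises — the actions are strategic complements.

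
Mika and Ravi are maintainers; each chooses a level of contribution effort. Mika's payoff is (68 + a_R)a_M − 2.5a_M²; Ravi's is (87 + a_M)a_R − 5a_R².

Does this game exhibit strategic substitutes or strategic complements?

Expanding Mika's payoff: 68a_M + a_Ra_M − 2.5a_M².
∂π/∂a_M = 68 + a_R − 5a_M = 0, so a_M = 13.6 + 0.2a_R.
The best-response slope da_M/da_R = 0.2 > 0: the reaction function is upward-sloping, so the choices are strategic complements.

strategic complements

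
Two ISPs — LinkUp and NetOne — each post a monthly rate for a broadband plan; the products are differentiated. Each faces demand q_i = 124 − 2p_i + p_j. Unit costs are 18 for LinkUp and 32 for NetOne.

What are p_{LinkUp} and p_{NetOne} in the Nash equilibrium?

LinkUp's profit: π = (p_{LinkUp} − 18)(124 − 2p_{LinkUp} + p_{NetOne}).
∂π/∂p_{LinkUp} = 160 − 4p_{LinkUp} + p_{NetOne} = 0 ⇒ p_{LinkUp} = 40 + 0.25p_{NetOne}.
Similarly p_{NetOne} = 47 + 0.25p_{LinkUp}.
Solving the two reaction functions simultaneously: (1 − (0.25)(0.25))p_{LinkUp} = 40 + 0.25·47, so 0.9375p_{LinkUp} = 51.75 and p_{LinkUp} = 55.2.
Then p_{NetOne} = 47 + 0.25·55.2 = 60.8.

55.2, 60.8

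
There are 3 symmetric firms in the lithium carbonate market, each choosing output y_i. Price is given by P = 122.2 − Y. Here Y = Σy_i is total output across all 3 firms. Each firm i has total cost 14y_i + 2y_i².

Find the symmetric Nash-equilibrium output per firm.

13.525

A representative firm's profit is π_i = y_i(122.2 − Y) − 14y_i − 2y_i², with Y = y_i + Σ_{j≠i} y_j.
First-order condition: 108.2 − 6y_i − Σ_{j≠i} y_j = 0.
In a symmetric equilibrium every firm chooses the same y, so Σ_{j≠i} y_j = 2y. The condition becomes 108.2 − 8y = 0, giving y = 108.2/8 = 13.525.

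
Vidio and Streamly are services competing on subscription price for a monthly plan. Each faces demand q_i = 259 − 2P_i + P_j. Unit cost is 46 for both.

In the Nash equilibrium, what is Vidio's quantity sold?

142

Vidio's profit: π = (P_{Vidio} − 46)(259 − 2P_{Vidio} + P_{Streamly}).
∂π/∂P_{Vidio} = 351 − 4P_{Vidio} + P_{Streamly} = 0 ⇒ P_{Vidio} = 87.75 + 0.25P_{Streamly}.
The game is symmetric, so in equilibrium P_{Streamly} = P_{Vidio}: the reaction function gives 0.75P_{Vidio} = 87.75, hence P_{Vidio} = 117.
q_{Vidio} = 259 − 2·117 + 117 = 142.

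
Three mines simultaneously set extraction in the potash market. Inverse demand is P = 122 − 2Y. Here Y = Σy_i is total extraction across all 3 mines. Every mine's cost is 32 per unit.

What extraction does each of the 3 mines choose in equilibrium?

11.25

A representative mine's profit is π_i = y_i(122 − 2Y) − 32y_i, with Y = y_i + Σ_{j≠i} y_j.
First-order condition: 90 − 4y_i − 2Σ_{j≠i} y_j = 0.
In a symmetric equilibrium every mine chooses the same y, so Σ_{j≠i} y_j = 2y. The condition becomes 90 − 8y = 0, giving y = 90/8 = 11.25.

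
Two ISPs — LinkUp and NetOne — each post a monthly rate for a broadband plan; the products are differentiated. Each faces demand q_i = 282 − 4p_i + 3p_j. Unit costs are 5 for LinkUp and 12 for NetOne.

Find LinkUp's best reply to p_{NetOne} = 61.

60.625

LinkUp's profit: π = (p_{LinkUp} − 5)(282 − 4p_{LinkUp} + 3p_{NetOne}).
∂π/∂p_{LinkUp} = 302 − 8p_{LinkUp} + 3p_{NetOne} = 0 ⇒ p_{LinkUp} = 37.75 + 0.375p_{NetOne}.
At p_{NetOne} = 61: p_{LinkUp} = 37.75 + 0.375·61 = 60.625.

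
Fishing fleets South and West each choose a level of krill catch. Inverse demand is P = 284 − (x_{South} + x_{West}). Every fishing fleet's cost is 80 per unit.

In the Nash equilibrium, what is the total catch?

Fishing fleet South's profit: π = x_{South}(284 − (x_{South} + x_{West})) − 80x_{South}.
∂π/∂x_{South} = 204 − 2x_{South} − x_{West} = 0, so x_{South} = 102 − 0.5x_{West}.
By symmetry x_{West} = x_{South}; substituting into the reaction function, 1.5x_{South} = 102 and x_{South} = 68.
Total catch: 68 + 68 = 136.

136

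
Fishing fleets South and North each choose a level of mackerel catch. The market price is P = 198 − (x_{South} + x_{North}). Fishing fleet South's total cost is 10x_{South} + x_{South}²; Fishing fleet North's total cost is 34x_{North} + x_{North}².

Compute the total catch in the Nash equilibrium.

Fishing fleet South's profit: π = x_{South}(198 − (x_{South} + x_{North})) − 10x_{South} − x_{South}².
∂π/∂x_{South} = 188 − 4x_{South} − x_{North} = 0, so x_{South} = 47 − 0.25x_{North}.
By the same steps for North: x_{North} = 41 − 0.25x_{South}.
Substituting the second reaction function into the first: x_{South} = 47 − 0.25(41 − 0.25x_{South}), which gives 0.9375x_{South} = 36.75 ⇒ x_{South} = 39.2.
Then x_{North} = 41 − 0.25·39.2 = 31.2.
Total catch: 39.2 + 31.2 = 70.4.

70.4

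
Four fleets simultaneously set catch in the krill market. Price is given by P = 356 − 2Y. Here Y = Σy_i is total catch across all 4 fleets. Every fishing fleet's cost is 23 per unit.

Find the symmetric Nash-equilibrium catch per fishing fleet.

33.3

A representative fishing fleet's profit is π_i = y_i(356 − 2Y) − 23y_i, with Y = y_i + Σ_{j≠i} y_j.
First-order condition: 333 − 4y_i − 2Σ_{j≠i} y_j = 0.
With identical fishing fleets, set every y_j = y: then 333 − 4y − 6y = 0, i.e. y = 333/10 = 33.3.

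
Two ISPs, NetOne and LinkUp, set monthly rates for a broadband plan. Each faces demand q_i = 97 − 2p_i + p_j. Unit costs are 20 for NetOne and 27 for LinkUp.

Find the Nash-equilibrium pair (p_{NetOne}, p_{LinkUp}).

46.6, 49.4

NetOne's profit: π = (p_{NetOne} − 20)(97 − 2p_{NetOne} + p_{LinkUp}).
∂π/∂p_{NetOne} = 137 − 4p_{NetOne} + p_{LinkUp} = 0 ⇒ p_{NetOne} = 34.25 + 0.25p_{LinkUp}.
Similarly p_{LinkUp} = 37.75 + 0.25p_{NetOne}.
Plugging p_{LinkUp} into NetOne's best response: p_{NetOne} = 34.25 + 0.25(37.75 + 0.25p_{NetOne}) ⇒ 0.9375p_{NetOne} = 43.6875, so p_{NetOne} = 46.6.
Then p_{LinkUp} = 37.75 + 0.25·46.6 = 49.4.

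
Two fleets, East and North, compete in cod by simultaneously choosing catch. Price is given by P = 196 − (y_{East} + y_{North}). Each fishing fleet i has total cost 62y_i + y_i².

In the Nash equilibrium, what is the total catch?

Fishing fleet East's profit: π = y_{East}(196 − (y_{East} + y_{North})) − 62y_{East} − y_{East}².
∂π/∂y_{East} = 134 − 4y_{East} − y_{North} = 0, so y_{East} = 33.5 − 0.25y_{North}.
By symmetry y_{North} = y_{East}; substituting into the reaction function, 1.25y_{East} = 33.5 and y_{East} = 26.8.
Total catch: 26.8 + 26.8 = 53.6.

53.6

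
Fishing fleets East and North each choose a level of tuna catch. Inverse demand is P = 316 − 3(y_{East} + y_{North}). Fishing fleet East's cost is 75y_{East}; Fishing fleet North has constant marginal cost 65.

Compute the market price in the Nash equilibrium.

Fishing fleet East's profit: π = y_{East}(316 − 3(y_{East} + y_{North})) − 75y_{East}.
∂π/∂y_{East} = 241 − 6y_{East} − 3y_{North} = 0, so y_{East} = 241/6 − 0.5y_{North}.
By the same steps for North: y_{North} = 251/6 − 0.5y_{East}.
Solving the two reaction functions simultaneously: (1 − (−0.5)(−0.5))y_{East} = 241/6 − 0.5·(251/6), so 0.75y_{East} = 19.25 and y_{East} = 77/3.
Then y_{North} = 251/6 − 0.5·(77/3) = 29.
Equilibrium price: P = 316 − 3·(164/3) = 152.

152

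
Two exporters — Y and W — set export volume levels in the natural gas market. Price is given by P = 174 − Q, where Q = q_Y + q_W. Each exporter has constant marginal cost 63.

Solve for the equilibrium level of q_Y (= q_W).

Exporter Y's profit: π = q_Y(174 − (q_Y + q_W)) − 63q_Y.
∂π/∂q_Y = 111 − 2q_Y − q_W = 0, so q_Y = 55.5 − 0.5q_W.
Setting q_Y = q_W in the reaction function: q_Y = 55.5 − 0.5q_Y, so q_Y = 55.5 / 1.5 = 37.

37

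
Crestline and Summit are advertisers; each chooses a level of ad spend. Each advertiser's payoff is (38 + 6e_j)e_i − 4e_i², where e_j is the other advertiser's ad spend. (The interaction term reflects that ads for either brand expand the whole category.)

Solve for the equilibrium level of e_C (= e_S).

Crestline's payoff is (38 + 6e_S)e_C − 4e_C².
∂π/∂e_C = 38 + 6e_S − 8e_C = 0, so e_C = 4.75 + 0.75e_S.
By symmetry e_S = e_C; substituting into the reaction function, 0.25e_C = 4.75 and e_C = 19.

19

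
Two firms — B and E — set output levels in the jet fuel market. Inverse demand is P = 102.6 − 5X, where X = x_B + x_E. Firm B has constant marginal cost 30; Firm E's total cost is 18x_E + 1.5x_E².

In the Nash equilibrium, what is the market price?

54.8

Firm B's profit: π = x_B(102.6 − 5(x_B + x_E)) − 30x_B.
∂π/∂x_B = 72.6 − 10x_B − 5x_E = 0, so x_B = 7.26 − 0.5x_E.
For E: ∂π/∂x_E = 84.6 − 13x_E − 5x_B = 0 ⇒ x_E = 423/65 − (5/13)x_B.
Solving the two reaction functions simultaneously: (1 − (−0.5)(−5/13))x_B = 7.26 − 0.5·(423/65), so (21/26)x_B = 1302/325 and x_B = 4.96.
Then x_E = 423/65 − (5/13)·4.96 = 4.6.
Equilibrium price: P = 102.6 − 5·9.56 = 54.8.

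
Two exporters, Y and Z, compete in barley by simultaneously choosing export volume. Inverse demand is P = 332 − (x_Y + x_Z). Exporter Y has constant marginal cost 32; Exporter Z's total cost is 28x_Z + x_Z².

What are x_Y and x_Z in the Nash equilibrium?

Exporter Y's profit: π = x_Y(332 − (x_Y + x_Z)) − 32x_Y.
∂π/∂x_Y = 300 − 2x_Y − x_Z = 0, so x_Y = 150 − 0.5x_Z.
For Z: ∂π/∂x_Z = 304 − 4x_Z − x_Y = 0 ⇒ x_Z = 76 − 0.25x_Y.
Solving the two reaction functions simultaneously: (1 − (−0.5)(−0.25))x_Y = 150 − 0.5·76, so 0.875x_Y = 112 and x_Y = 128.
Then x_Z = 76 − 0.25·128 = 44.

128, 44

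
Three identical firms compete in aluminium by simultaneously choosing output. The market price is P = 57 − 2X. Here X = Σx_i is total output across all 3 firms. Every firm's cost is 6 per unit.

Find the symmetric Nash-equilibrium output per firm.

A representative firm's profit is π_i = x_i(57 − 2X) − 6x_i, with X = x_i + Σ_{j≠i} x_j.
First-order condition: 51 − 4x_i − 2Σ_{j≠i} x_j = 0.
In a symmetric equilibrium every firm chooses the same x, so Σ_{j≠i} x_j = 2x. The condition becomes 51 − 8x = 0, giving x = 51/8 = 6.375.

6.375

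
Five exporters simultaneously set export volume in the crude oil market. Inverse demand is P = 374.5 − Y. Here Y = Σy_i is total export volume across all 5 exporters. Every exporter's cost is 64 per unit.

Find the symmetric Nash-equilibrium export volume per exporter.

51.75

A representative exporter's profit is π_i = y_i(374.5 − Y) − 64y_i, with Y = y_i + Σ_{j≠i} y_j.
First-order condition: 310.5 − 2y_i − Σ_{j≠i} y_j = 0.
Imposing symmetry (y_j = y for all j) turns Σ_{j≠i} y_j into 4y, so 310.5 = 6y and y = 51.75.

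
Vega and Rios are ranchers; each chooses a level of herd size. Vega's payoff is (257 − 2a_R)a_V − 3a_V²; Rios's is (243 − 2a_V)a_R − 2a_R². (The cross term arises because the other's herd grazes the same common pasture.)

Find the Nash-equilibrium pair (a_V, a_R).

27.1, 47.2

Expanding Vega's payoff: 257a_V − 2a_Ra_V − 3a_V².
∂π/∂a_V = 257 − 2a_R − 6a_V = 0, so a_V = 257/6 − (1/3)a_R.
Likewise for Rios: a_R = 60.75 − 0.5a_V.
Substituting the second reaction function into the first: a_V = 257/6 − (1/3)(60.75 − 0.5a_V), which gives (5/6)a_V = 271/12 ⇒ a_V = 27.1.
Then a_R = 60.75 − 0.5·27.1 = 47.2.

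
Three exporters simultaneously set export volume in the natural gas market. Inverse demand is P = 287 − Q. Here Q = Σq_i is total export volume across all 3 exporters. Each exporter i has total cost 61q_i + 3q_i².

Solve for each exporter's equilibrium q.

22.6

A representative exporter's profit is π_i = q_i(287 − Q) − 61q_i − 3q_i², with Q = q_i + Σ_{j≠i} q_j.
First-order condition: 226 − 8q_i − Σ_{j≠i} q_j = 0.
With identical exporters, set every q_j = q: then 226 − 8q − 2q = 0, i.e. q = 226/10 = 22.6.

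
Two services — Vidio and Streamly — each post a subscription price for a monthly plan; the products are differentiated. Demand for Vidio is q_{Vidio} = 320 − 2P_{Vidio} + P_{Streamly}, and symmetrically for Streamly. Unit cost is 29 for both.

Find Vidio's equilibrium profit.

Vidio's profit: π = (P_{Vidio} − 29)(320 − 2P_{Vidio} + P_{Streamly}).
∂π/∂P_{Vidio} = 378 − 4P_{Vidio} + P_{Streamly} = 0 ⇒ P_{Vidio} = 94.5 + 0.25P_{Streamly}.
Setting P_{Vidio} = P_{Streamly} in the reaction function: P_{Vidio} = 94.5 + 0.25P_{Vidio}, so P_{Vidio} = 94.5 / 0.75 = 126.
q_{Vidio} = 320 − 2·126 + 126 = 194.
Profit = (126 − 29)·194 = 18818.

18818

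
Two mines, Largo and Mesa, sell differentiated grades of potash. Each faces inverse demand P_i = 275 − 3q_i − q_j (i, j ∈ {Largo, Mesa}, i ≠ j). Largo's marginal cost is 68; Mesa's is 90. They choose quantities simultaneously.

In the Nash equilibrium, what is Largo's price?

158.6

Mine Largo's profit: π = q_{Largo}(275 − 3q_{Largo} − q_{Mesa}) − 68q_{Largo}.
∂π/∂q_{Largo} = 207 − 6q_{Largo} − q_{Mesa} = 0 ⇒ q_{Largo} = 34.5 − (1/6)q_{Mesa}.
Similarly q_{Mesa} = 185/6 − (1/6)q_{Largo}.
Substituting the second reaction function into the first: q_{Largo} = 34.5 − (1/6)(185/6 − (1/6)q_{Largo}), which gives (35/36)q_{Largo} = 1057/36 ⇒ q_{Largo} = 30.2.
Then q_{Mesa} = 185/6 − (1/6)·30.2 = 25.8.
P_{Largo} = 275 − 3·30.2 − 25.8 = 158.6.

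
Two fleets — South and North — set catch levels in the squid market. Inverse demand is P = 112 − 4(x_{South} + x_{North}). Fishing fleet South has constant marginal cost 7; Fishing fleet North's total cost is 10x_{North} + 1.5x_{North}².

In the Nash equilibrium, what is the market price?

48.5

Fishing fleet South's profit: π = x_{South}(112 − 4(x_{South} + x_{North})) − 7x_{South}.
∂π/∂x_{South} = 105 − 8x_{South} − 4x_{North} = 0, so x_{South} = 13.125 − 0.5x_{North}.
For North: ∂π/∂x_{North} = 102 − 11x_{North} − 4x_{South} = 0 ⇒ x_{North} = 102/11 − (4/11)x_{South}.
Substituting the second reaction function into the first: x_{South} = 13.125 − 0.5(102/11 − (4/11)x_{South}), which gives (9/11)x_{South} = 747/88 ⇒ x_{South} = 10.375.
Then x_{North} = 102/11 − (4/11)·10.375 = 5.5.
Equilibrium price: P = 112 − 4·15.875 = 48.5.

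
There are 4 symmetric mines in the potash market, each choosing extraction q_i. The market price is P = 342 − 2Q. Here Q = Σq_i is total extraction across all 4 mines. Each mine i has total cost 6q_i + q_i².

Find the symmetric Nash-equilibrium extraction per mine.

A representative mine's profit is π_i = q_i(342 − 2Q) − 6q_i − q_i², with Q = q_i + Σ_{j≠i} q_j.
First-order condition: 336 − 6q_i − 2Σ_{j≠i} q_j = 0.
With identical mines, set every q_j = q: then 336 − 6q − 6q = 0, i.e. q = 336/12 = 28.

28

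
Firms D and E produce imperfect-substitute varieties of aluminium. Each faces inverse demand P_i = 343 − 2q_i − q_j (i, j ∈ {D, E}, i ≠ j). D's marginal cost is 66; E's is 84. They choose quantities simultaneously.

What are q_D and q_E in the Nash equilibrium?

Firm D's profit: π = q_D(343 − 2q_D − q_E) − 66q_D.
∂π/∂q_D = 277 − 4q_D − q_E = 0 ⇒ q_D = 69.25 − 0.25q_E.
Similarly q_E = 64.75 − 0.25q_D.
Plugging q_E into D's best response: q_D = 69.25 − 0.25(64.75 − 0.25q_D) ⇒ 0.9375q_D = 53.0625, so q_D = 56.6.
Then q_E = 64.75 − 0.25·56.6 = 50.6.

56.6, 50.6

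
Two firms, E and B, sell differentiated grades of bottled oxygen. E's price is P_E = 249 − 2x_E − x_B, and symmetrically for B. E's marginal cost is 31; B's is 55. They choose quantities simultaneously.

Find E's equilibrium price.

Firm E's profit: π = x_E(249 − 2x_E − x_B) − 31x_E.
∂π/∂x_E = 218 − 4x_E − x_B = 0 ⇒ x_E = 54.5 − 0.25x_B.
Similarly x_B = 48.5 − 0.25x_E.
Plugging x_B into E's best response: x_E = 54.5 − 0.25(48.5 − 0.25x_E) ⇒ 0.9375x_E = 42.375, so x_E = 45.2.
Then x_B = 48.5 − 0.25·45.2 = 37.2.
P_E = 249 − 2·45.2 − 37.2 = 121.4.

121.4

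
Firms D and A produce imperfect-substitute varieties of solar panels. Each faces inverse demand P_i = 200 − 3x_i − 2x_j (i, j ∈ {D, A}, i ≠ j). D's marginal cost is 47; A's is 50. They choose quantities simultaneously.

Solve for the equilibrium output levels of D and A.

Firm D's profit: π = x_D(200 − 3x_D − 2x_A) − 47x_D.
∂π/∂x_D = 153 − 6x_D − 2x_A = 0 ⇒ x_D = 25.5 − (1/3)x_A.
Similarly x_A = 25 − (1/3)x_D.
Substituting the second reaction function into the first: x_D = 25.5 − (1/3)(25 − (1/3)x_D), which gives (8/9)x_D = 103/6 ⇒ x_D = 19.3125.
Then x_A = 25 − (1/3)·19.3125 = 18.5625.

19.3125, 18.5625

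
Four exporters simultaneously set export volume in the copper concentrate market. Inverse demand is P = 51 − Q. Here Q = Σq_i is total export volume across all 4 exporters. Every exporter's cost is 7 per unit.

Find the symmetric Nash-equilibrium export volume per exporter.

8.8

A representative exporter's profit is π_i = q_i(51 − Q) − 7q_i, with Q = q_i + Σ_{j≠i} q_j.
First-order condition: 44 − 2q_i − Σ_{j≠i} q_j = 0.
Imposing symmetry (q_j = q for all j) turns Σ_{j≠i} q_j into 3q, so 44 = 5q and q = 8.8.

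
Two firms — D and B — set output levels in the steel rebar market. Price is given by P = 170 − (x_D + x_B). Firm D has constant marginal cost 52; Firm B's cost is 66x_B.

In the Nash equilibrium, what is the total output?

Firm D's profit: π = x_D(170 − (x_D + x_B)) − 52x_D.
∂π/∂x_D = 118 − 2x_D − x_B = 0, so x_D = 59 − 0.5x_B.
By the same steps for B: x_B = 52 − 0.5x_D.
Substituting the second reaction function into the first: x_D = 59 − 0.5(52 − 0.5x_D), which gives 0.75x_D = 33 ⇒ x_D = 44.
Then x_B = 52 − 0.5·44 = 30.
Total output: 44 + 30 = 74.

74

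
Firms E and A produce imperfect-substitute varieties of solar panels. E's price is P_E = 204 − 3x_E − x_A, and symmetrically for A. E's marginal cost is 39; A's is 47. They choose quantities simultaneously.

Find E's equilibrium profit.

1699.32

Firm E's profit: π = x_E(204 − 3x_E − x_A) − 39x_E.
∂π/∂x_E = 165 − 6x_E − x_A = 0 ⇒ x_E = 27.5 − (1/6)x_A.
Similarly x_A = 157/6 − (1/6)x_E.
Substituting the second reaction function into the first: x_E = 27.5 − (1/6)(157/6 − (1/6)x_E), which gives (35/36)x_E = 833/36 ⇒ x_E = 23.8.
Then x_A = 157/6 − (1/6)·23.8 = 22.2.
P_E = 204 − 3·23.8 − 22.2 = 110.4.
Profit = (110.4 − 39)·23.8 = 1699.32.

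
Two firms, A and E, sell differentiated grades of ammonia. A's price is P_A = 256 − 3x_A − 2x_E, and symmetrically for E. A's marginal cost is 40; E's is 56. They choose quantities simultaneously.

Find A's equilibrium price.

124

Firm A's profit: π = x_A(256 − 3x_A − 2x_E) − 40x_A.
∂π/∂x_A = 216 − 6x_A − 2x_E = 0 ⇒ x_A = 36 − (1/3)x_E.
Similarly x_E = 100/3 − (1/3)x_A.
Plugging x_E into A's best response: x_A = 36 − (1/3)(100/3 − (1/3)x_A) ⇒ (8/9)x_A = 224/9, so x_A = 28.
Then x_E = 100/3 − (1/3)·28 = 24.
P_A = 256 − 3·28 − 2·24 = 124.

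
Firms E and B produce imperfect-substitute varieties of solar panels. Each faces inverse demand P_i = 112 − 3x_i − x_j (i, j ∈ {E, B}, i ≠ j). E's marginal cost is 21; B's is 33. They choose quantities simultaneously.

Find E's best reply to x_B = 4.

Firm E's profit: π = x_E(112 − 3x_E − x_B) − 21x_E.
∂π/∂x_E = 91 − 6x_E − x_B = 0 ⇒ x_E = 91/6 − (1/6)x_B.
At x_B = 4: x_E = 91/6 − (1/6)·4 = 14.5.

14.5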